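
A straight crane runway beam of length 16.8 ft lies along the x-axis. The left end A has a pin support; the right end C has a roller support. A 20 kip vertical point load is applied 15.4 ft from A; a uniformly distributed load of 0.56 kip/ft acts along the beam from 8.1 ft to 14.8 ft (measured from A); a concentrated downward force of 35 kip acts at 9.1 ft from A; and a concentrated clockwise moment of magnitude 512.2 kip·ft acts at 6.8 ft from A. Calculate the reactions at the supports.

A_x = 0, A_y = -11.58 kip, C_y = 70.34 kip

Resultant of the distributed load: 0.56 × 6.7 = 3.752 kip at 11.45 ft from A.
ΣM about A: C_y·16.8 − 20·15.4 − (0.56·6.7)·11.45 − 35·9.1 − 512.2 = 0 → C_y = 1181.6604/16.8 = 70.3369 ≈ 70.34 kip.
ΣF_y = 0: A_y + 70.3369 − 20 − 0.56·6.7 − 35 = 0 → A_y = -11.58 kip.
ΣF_x = 0: no horizontal applied forces, so A_x = 0.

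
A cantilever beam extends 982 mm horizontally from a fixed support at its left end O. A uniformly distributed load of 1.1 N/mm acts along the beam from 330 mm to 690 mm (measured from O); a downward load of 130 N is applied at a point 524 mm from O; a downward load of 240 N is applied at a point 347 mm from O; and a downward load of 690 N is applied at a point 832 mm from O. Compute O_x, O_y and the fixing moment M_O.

Resultant of the distributed load: 1.1 × 360 = 396 N at 510 mm from O.
ΣF_x = 0: O_x = 0.
ΣF_y = 0: O_y − 1.1·360 − 130 − 240 − 690 = 0 → O_y = 1456 N.
ΣM about O: M_O − (1.1·360)·510 − 130·524 − 240·347 − 690·832 = 0 → M_O = 927400 N·mm.

O_x = 0, O_y = 1456 N, M_O = 927400 N·mm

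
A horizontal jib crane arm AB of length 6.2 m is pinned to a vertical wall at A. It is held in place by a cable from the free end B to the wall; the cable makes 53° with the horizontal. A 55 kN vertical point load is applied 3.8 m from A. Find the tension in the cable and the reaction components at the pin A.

T = 42.21 kN, A_x = 25.40 kN, A_y = 21.29 kN

ΣM about A: T·sin53°·6.2 − 55·3.8 = 0 → T = 209/(6.2·0.798636) = 42.2091 ≈ 42.21 kN.
ΣF_x = 0: A_x − T·cos53° = 0 → A_x = 42.2091 × 0.601815 = 25.40 kN.
ΣF_y = 0: A_y + T·sin53° − 55 = 0 → A_y = 55 − 42.2091 × 0.798636 = 21.29 kN.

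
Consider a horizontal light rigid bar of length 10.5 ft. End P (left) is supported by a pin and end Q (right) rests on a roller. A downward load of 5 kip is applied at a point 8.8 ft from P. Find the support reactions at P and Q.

P_x = 0, P_y = 0.8095 kip, Q_y = 4.190 kip

Taking moments about P: Q_y·10.5 − 5·8.8 = 0 → Q_y = 44/10.5 = 4.19048 ≈ 4.190 kip.
ΣF_y = 0: P_y + 4.19048 − 5 = 0 → P_y = 0.8095 kip.
ΣF_x = 0: no horizontal applied forces, so P_x = 0.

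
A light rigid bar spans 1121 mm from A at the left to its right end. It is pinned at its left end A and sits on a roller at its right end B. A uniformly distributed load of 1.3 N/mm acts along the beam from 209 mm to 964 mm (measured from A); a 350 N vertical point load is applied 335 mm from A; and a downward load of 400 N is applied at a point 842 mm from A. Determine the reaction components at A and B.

A_x = 0, A_y = 812.9 N, B_y = 918.6 N

Resultant of the distributed load: 1.3 × 755 = 981.5 N at 586.5 mm from A.
Moments about A: B_y·1121 − (1.3·755)·586.5 − 350·335 − 400·842 = 0 → B_y = 1029699.75/1121 = 918.555 ≈ 918.6 N.
ΣF_y = 0: A_y + 918.555 − 1.3·755 − 350 − 400 = 0 → A_y = 812.9 N.
ΣF_x = 0: no horizontal applied forces, so A_x = 0.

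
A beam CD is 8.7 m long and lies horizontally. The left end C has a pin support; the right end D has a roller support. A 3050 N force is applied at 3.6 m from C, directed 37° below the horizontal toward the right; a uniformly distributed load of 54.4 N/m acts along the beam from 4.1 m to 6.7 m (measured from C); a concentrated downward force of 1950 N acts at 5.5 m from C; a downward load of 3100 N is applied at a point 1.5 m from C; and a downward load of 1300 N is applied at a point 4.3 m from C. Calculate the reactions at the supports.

C_x = -2436 N, C_y = 5070 N, D_y = 3257 N

Resultant of the distributed load: 54.4 × 2.6 = 141.44 N at 5.4 m from C.
ΣM about C: D_y·8.7 − 3050·sin37°·3.6 − (54.4·2.6)·5.4 − 1950·5.5 − 3100·1.5 − 1300·4.3 = 0 → D_y = 28336.7/8.7 = 3257.09 ≈ 3257 N.
ΣF_y = 0: C_y + 3257.09 − 3050·sin37° − 54.4·2.6 − 1950 − 3100 − 1300 = 0 → C_y = 5070 N.
ΣF_x = 0: C_x + 3050·cos37° = 0 → C_x = -2436 N.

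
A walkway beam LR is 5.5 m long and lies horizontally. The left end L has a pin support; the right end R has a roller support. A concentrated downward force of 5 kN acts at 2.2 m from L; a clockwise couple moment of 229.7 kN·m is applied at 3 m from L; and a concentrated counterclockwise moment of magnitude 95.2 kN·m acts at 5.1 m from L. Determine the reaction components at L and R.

L_x = 0, L_y = -21.45 kN, R_y = 26.45 kN

ΣM about L: R_y·5.5 − 5·2.2 − 229.7 + 95.2 = 0 → R_y = 145.5/5.5 = 26.4545 ≈ 26.45 kN.
ΣF_y = 0: L_y + 26.4545 − 5 = 0 → L_y = -21.45 kN.
ΣF_x = 0: no horizontal applied forces, so L_x = 0.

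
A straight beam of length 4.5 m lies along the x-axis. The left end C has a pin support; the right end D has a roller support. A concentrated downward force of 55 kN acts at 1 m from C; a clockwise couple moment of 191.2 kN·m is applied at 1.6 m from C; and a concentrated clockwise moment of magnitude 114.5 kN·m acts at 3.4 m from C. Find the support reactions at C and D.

Taking moments about C: D_y·4.5 − 55·1 − 191.2 − 114.5 = 0 → D_y = 360.7/4.5 = 80.1556 ≈ 80.16 kN.
ΣF_y = 0: C_y + 80.1556 − 55 = 0 → C_y = -25.16 kN.
ΣF_x = 0: no horizontal applied forces, so C_x = 0.

C_x = 0, C_y = -25.16 kN, D_y = 80.16 kN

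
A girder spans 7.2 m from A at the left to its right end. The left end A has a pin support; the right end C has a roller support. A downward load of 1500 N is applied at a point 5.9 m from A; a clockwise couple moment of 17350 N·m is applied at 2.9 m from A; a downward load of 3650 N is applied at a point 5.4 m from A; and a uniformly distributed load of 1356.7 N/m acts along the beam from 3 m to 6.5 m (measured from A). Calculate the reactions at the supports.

Resultant of the distributed load: 1356.7 × 3.5 = 4748.45 N at 4.75 m from A.
Moments about A: C_y·7.2 − 1500·5.9 − 17350 − 3650·5.4 − (1356.7·3.5)·4.75 = 0 → C_y = 68465.1375/7.2 = 9509.05 ≈ 9509 N.
ΣF_y = 0: A_y + 9509.05 − 1500 − 3650 − 1356.7·3.5 = 0 → A_y = 389.4 N.
ΣF_x = 0: no horizontal applied forces, so A_x = 0.

A_x = 0, A_y = 389.4 N, C_y = 9509 N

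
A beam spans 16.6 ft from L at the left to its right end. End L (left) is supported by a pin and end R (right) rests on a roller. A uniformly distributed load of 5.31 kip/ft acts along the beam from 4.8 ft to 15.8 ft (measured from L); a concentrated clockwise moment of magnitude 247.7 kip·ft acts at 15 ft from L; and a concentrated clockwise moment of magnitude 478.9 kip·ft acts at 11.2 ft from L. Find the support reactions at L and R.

Resultant of the distributed load: 5.31 × 11 = 58.41 kip at 10.3 ft from L.
Taking moments about L: R_y·16.6 − (5.31·11)·10.3 − 247.7 − 478.9 = 0 → R_y = 1328.223/16.6 = 80.0134 ≈ 80.01 kip.
ΣF_y = 0: L_y + 80.0134 − 5.31·11 = 0 → L_y = -21.60 kip.
ΣF_x = 0: no horizontal applied forces, so L_x = 0.

L_x = 0, L_y = -21.60 kip, R_y = 80.01 kip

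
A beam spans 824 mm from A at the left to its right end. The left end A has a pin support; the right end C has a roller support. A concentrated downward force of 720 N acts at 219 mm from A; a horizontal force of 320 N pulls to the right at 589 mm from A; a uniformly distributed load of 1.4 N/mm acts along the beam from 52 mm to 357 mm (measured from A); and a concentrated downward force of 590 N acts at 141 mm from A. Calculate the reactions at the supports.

Resultant of the distributed load: 1.4 × 305 = 427 N at 204.5 mm from A.
Taking moments about A: C_y·824 − 720·219 − (1.4·305)·204.5 − 590·141 = 0 → C_y = 328191.5/824 = 398.291 ≈ 398.3 N.
ΣF_y = 0: A_y + 398.291 − 720 − 1.4·305 − 590 = 0 → A_y = 1339 N.
ΣF_x = 0: A_x + 320 = 0 → A_x = -320.0 N.

A_x = -320.0 N, A_y = 1339 N, C_y = 398.3 N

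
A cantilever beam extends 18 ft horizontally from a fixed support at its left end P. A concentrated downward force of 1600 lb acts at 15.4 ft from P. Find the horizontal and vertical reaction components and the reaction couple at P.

ΣF_x = 0: P_x = 0.
ΣF_y = 0: P_y − 1600 = 0 → P_y = 1600 lb.
ΣM about P: M_P − 1600·15.4 = 0 → M_P = 24640 lb·ft.

P_x = 0, P_y = 1600 lb, M_P = 24640 lb·ft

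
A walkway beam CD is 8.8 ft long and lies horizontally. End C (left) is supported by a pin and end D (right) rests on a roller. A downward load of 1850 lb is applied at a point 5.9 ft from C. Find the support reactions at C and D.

ΣM about C: D_y·8.8 − 1850·5.9 = 0 → D_y = 10915/8.8 = 1240.34 ≈ 1240 lb.
ΣF_y = 0: C_y + 1240.34 − 1850 = 0 → C_y = 609.7 lb.
ΣF_x = 0: no horizontal applied forces, so C_x = 0.

C_x = 0, C_y = 609.7 lb, D_y = 1240 lb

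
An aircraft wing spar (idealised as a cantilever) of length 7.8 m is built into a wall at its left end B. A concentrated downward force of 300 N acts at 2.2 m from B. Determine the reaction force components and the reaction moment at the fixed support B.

B_x = 0, B_y = 300.0 N, M_B = 660.0 N·m

ΣF_x = 0: B_x = 0.
ΣF_y = 0: B_y − 300 = 0 → B_y = 300.0 N.
ΣM about B: M_B − 300·2.2 = 0 → M_B = 660.0 N·m.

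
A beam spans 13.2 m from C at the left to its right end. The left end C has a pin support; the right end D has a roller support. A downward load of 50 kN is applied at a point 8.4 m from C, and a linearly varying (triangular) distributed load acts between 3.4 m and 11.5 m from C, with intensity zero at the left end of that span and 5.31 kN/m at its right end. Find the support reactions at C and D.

Resultant of the triangular load: ½ × 5.31 × 8.1 = 21.5055 kN, acting at 8.8 m from C (one-third of the span from the peak).
ΣM about C: D_y·13.2 − 50·8.4 − (½·5.31·8.1)·8.8 = 0 → D_y = 609.2484/13.2 = 46.1552 ≈ 46.16 kN.
ΣF_y = 0: C_y + 46.1552 − 50 − ½·5.31·8.1 = 0 → C_y = 25.35 kN.
ΣF_x = 0: no horizontal applied forces, so C_x = 0.

C_x = 0, C_y = 25.35 kN, D_y = 46.16 kN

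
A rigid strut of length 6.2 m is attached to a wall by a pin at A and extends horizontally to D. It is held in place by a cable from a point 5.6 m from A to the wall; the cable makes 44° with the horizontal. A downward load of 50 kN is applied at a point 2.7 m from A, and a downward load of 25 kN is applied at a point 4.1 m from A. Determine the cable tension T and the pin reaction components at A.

T = 61.05 kN, A_x = 43.92 kN, A_y = 32.59 kN

ΣM about A: T·sin44°·5.6 − 50·2.7 − 25·4.1 = 0 → T = 237.5/(5.6·0.694658) = 61.0527 ≈ 61.05 kN.
ΣF_x = 0: A_x − T·cos44° = 0 → A_x = 61.0527 × 0.71934 = 43.92 kN.
ΣF_y = 0: A_y + T·sin44° − 50 − 25 = 0 → A_y = 75 − 61.0527 × 0.694658 = 32.59 kN.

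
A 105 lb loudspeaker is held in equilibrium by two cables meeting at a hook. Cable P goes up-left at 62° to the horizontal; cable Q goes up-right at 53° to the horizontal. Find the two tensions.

T_P = 69.72 lb, T_Q = 54.39 lb

ΣF_x = 0: −T_P·cos62° + T_Q·cos53° = 0 → T_Q = 0.780093·T_P.
ΣF_y = 0: T_P·sin62° + T_Q·sin53° = 105.
Substitute: T_P·(0.882948 + 0.780093·0.798636) = 105 → T_P = 69.723 ≈ 69.72 lb.
Then T_Q = 0.780093 × 69.723 = 54.39 lb.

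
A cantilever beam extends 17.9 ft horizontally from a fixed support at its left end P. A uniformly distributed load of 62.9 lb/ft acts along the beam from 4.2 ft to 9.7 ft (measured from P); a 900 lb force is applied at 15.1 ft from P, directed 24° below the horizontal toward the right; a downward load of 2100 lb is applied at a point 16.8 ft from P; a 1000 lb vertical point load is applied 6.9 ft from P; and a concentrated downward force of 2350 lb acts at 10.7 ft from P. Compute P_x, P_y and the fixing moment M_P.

P_x = -822.2 lb, P_y = 6162 lb, M_P = 75260 lb·ft

Resultant of the distributed load: 62.9 × 5.5 = 345.95 lb at 6.95 ft from P.
ΣF_x = 0: P_x + 900·cos24° = 0 → P_x = -822.2 lb.
ΣF_y = 0: P_y − 62.9·5.5 − 900·sin24° − 2100 − 1000 − 2350 = 0 → P_y = 6162 lb.
ΣM about P: M_P − (62.9·5.5)·6.95 − 900·sin24°·15.1 − 2100·16.8 − 1000·6.9 − 2350·10.7 = 0 → M_P = 75260 lb·ft.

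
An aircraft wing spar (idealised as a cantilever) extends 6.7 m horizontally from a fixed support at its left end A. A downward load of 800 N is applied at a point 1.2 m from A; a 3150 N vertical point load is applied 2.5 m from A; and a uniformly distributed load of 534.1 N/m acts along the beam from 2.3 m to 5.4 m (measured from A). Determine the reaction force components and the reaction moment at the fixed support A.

A_x = 0, A_y = 5606 N, M_A = 15210 N·m

Resultant of the distributed load: 534.1 × 3.1 = 1655.71 N at 3.85 m from A.
ΣF_x = 0: A_x = 0.
ΣF_y = 0: A_y − 800 − 3150 − 534.1·3.1 = 0 → A_y = 5606 N.
ΣM about A: M_A − 800·1.2 − 3150·2.5 − (534.1·3.1)·3.85 = 0 → M_A = 15210 N·m.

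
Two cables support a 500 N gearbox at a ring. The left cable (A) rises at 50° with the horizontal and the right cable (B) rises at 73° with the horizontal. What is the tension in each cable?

T_A = 174.3 N, T_B = 383.2 N

ΣF_x = 0: −T_A·cos50° + T_B·cos73° = 0 → T_B = 2.19853·T_A.
ΣF_y = 0: T_A·sin50° + T_B·sin73° = 500.
Substitute: T_A·(0.766044 + 2.19853·0.956305) = 500 → T_A = 174.307 ≈ 174.3 N.
Then T_B = 2.19853 × 174.307 = 383.2 N.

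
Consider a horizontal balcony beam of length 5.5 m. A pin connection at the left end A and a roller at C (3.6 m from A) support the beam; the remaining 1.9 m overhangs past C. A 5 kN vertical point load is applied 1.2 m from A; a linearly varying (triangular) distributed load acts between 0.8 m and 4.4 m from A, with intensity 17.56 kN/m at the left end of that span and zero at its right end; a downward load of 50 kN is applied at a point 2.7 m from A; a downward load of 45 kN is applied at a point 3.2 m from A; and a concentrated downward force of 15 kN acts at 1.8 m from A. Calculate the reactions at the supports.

Resultant of the triangular load: ½ × 17.56 × 3.6 = 31.608 kN, acting at 2 m from A (one-third of the span from the peak).
Taking moments about A: C_y·3.6 − 5·1.2 − (½·17.56·3.6)·2 − 50·2.7 − 45·3.2 − 15·1.8 = 0 → C_y = 375.216/3.6 = 104.227 ≈ 104.2 kN.
ΣF_y = 0: A_y + 104.227 − 5 − ½·17.56·3.6 − 50 − 45 − 15 = 0 → A_y = 42.38 kN.
ΣF_x = 0: no horizontal applied forces, so A_x = 0.

A_x = 0, A_y = 42.38 kN, C_y = 104.2 kN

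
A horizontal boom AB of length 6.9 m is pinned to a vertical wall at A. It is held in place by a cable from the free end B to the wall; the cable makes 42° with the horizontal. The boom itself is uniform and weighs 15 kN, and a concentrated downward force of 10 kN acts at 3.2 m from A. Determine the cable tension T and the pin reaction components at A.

T = 18.14 kN, A_x = 13.48 kN, A_y = 12.86 kN

ΣM about A: T·sin42°·6.9 − 15·3.45 − 10·3.2 = 0 → T = 83.75/(6.9·0.669131) = 18.1395 ≈ 18.14 kN.
ΣF_x = 0: A_x − T·cos42° = 0 → A_x = 18.1395 × 0.743145 = 13.48 kN.
ΣF_y = 0: A_y + T·sin42° − 15 − 10 = 0 → A_y = 25 − 18.1395 × 0.669131 = 12.86 kN.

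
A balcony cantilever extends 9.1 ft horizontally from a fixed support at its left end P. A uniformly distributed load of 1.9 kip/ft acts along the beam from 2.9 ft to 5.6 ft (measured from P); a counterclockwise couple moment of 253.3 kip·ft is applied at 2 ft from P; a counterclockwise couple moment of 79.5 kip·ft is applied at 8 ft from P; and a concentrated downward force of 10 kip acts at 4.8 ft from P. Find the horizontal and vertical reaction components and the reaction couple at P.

P_x = 0, P_y = 15.13 kip, M_P = -263.0 kip·ft

Resultant of the distributed load: 1.9 × 2.7 = 5.13 kip at 4.25 ft from P.
ΣF_x = 0: P_x = 0.
ΣF_y = 0: P_y − 1.9·2.7 − 10 = 0 → P_y = 15.13 kip.
ΣM about P: M_P − (1.9·2.7)·4.25 + 253.3 + 79.5 − 10·4.8 = 0 → M_P = -263.0 kip·ft.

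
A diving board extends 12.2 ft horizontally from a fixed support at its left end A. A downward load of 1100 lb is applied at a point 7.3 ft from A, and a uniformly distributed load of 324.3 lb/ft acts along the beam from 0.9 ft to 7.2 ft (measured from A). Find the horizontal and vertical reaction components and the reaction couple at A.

A_x = 0, A_y = 3143 lb, M_A = 16300 lb·ft

Resultant of the distributed load: 324.3 × 6.3 = 2043.09 lb at 4.05 ft from A.
ΣF_x = 0: A_x = 0.
ΣF_y = 0: A_y − 1100 − 324.3·6.3 = 0 → A_y = 3143 lb.
ΣM about A: M_A − 1100·7.3 − (324.3·6.3)·4.05 = 0 → M_A = 16300 lb·ft.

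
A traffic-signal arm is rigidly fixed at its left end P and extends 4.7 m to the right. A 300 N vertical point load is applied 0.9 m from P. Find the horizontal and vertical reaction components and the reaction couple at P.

ΣF_x = 0: P_x = 0.
ΣF_y = 0: P_y − 300 = 0 → P_y = 300.0 N.
ΣM about P: M_P − 300·0.9 = 0 → M_P = 270.0 N·m.

P_x = 0, P_y = 300.0 N, M_P = 270.0 N·m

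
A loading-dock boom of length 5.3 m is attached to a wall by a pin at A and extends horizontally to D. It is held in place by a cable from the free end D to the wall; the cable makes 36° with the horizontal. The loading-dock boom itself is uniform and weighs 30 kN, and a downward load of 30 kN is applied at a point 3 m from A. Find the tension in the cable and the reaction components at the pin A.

ΣM about A: T·sin36°·5.3 − 30·2.65 − 30·3 = 0 → T = 169.5/(5.3·0.587785) = 54.4096 ≈ 54.41 kN.
ΣF_x = 0: A_x − T·cos36° = 0 → A_x = 54.4096 × 0.809017 = 44.02 kN.
ΣF_y = 0: A_y + T·sin36° − 30 − 30 = 0 → A_y = 60 − 54.4096 × 0.587785 = 28.02 kN.

T = 54.41 kN, A_x = 44.02 kN, A_y = 28.02 kN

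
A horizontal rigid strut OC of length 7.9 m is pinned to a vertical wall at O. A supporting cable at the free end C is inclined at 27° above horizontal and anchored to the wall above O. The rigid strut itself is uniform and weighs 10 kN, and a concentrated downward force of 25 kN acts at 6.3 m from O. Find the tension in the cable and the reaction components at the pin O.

ΣM about O: T·sin27°·7.9 − 10·3.95 − 25·6.3 = 0 → T = 197/(7.9·0.45399) = 54.9279 ≈ 54.93 kN.
ΣF_x = 0: O_x − T·cos27° = 0 → O_x = 54.9279 × 0.891007 = 48.94 kN.
ΣF_y = 0: O_y + T·sin27° − 10 − 25 = 0 → O_y = 35 − 54.9279 × 0.45399 = 10.06 kN.

T = 54.93 kN, O_x = 48.94 kN, O_y = 10.06 kN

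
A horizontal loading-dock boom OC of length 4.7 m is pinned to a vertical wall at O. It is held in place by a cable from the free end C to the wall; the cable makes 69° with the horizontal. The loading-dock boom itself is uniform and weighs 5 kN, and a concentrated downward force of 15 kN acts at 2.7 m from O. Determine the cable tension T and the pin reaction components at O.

T = 11.91 kN, O_x = 4.267 kN, O_y = 8.883 kN

ΣM about O: T·sin69°·4.7 − 5·2.35 − 15·2.7 = 0 → T = 52.25/(4.7·0.93358) = 11.9079 ≈ 11.91 kN.
ΣF_x = 0: O_x − T·cos69° = 0 → O_x = 11.9079 × 0.358368 = 4.267 kN.
ΣF_y = 0: O_y + T·sin69° − 5 − 15 = 0 → O_y = 20 − 11.9079 × 0.93358 = 8.883 kN.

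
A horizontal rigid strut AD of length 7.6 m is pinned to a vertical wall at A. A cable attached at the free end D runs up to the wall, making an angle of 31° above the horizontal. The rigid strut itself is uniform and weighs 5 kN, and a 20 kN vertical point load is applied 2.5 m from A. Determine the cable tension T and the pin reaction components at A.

ΣM about A: T·sin31°·7.6 − 5·3.8 − 20·2.5 = 0 → T = 69/(7.6·0.515038) = 17.6277 ≈ 17.63 kN.
ΣF_x = 0: A_x − T·cos31° = 0 → A_x = 17.6277 × 0.857167 = 15.11 kN.
ΣF_y = 0: A_y + T·sin31° − 5 − 20 = 0 → A_y = 25 − 17.6277 × 0.515038 = 15.92 kN.

T = 17.63 kN, A_x = 15.11 kN, A_y = 15.92 kN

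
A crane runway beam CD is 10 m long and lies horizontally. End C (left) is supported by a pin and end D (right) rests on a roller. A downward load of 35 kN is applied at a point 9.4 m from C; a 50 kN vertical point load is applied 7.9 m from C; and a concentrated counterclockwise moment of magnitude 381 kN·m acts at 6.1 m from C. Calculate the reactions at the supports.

Moments about C: D_y·10 − 35·9.4 − 50·7.9 + 381 = 0 → D_y = 343/10 = 34.30 kN.
ΣF_y = 0: C_y + 34.3 − 35 − 50 = 0 → C_y = 50.70 kN.
ΣF_x = 0: no horizontal applied forces, so C_x = 0.

C_x = 0, C_y = 50.70 kN, D_y = 34.30 kN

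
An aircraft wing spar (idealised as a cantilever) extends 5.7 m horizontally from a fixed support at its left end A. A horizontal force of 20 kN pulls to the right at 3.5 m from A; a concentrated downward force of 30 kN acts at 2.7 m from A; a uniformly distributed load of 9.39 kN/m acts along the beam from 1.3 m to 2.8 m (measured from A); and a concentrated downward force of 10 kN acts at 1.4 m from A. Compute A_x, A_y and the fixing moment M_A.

Resultant of the distributed load: 9.39 × 1.5 = 14.085 kN at 2.05 m from A.
ΣF_x = 0: A_x + 20 = 0 → A_x = -20.00 kN.
ΣF_y = 0: A_y − 30 − 9.39·1.5 − 10 = 0 → A_y = 54.09 kN.
ΣM about A: M_A − 30·2.7 − (9.39·1.5)·2.05 − 10·1.4 = 0 → M_A = 123.9 kN·m.

A_x = -20.00 kN, A_y = 54.09 kN, M_A = 123.9 kN·m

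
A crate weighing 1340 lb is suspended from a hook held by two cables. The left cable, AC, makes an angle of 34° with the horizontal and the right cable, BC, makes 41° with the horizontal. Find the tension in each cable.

ΣF_x = 0: −T_AC·cos34° + T_BC·cos41° = 0 → T_BC = 1.09849·T_AC.
ΣF_y = 0: T_AC·sin34° + T_BC·sin41° = 1340.
Substitute: T_AC·(0.559193 + 1.09849·0.656059) = 1340 → T_AC = 1046.98 ≈ 1047 lb.
Then T_BC = 1.09849 × 1046.98 = 1150 lb.

T_AC = 1047 lb, T_BC = 1150 lb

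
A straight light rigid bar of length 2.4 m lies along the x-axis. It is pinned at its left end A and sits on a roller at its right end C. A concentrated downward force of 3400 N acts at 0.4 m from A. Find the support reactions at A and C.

ΣM about A: C_y·2.4 − 3400·0.4 = 0 → C_y = 1360/2.4 = 566.667 ≈ 566.7 N.
ΣF_y = 0: A_y + 566.667 − 3400 = 0 → A_y = 2833 N.
ΣF_x = 0: no horizontal applied forces, so A_x = 0.

A_x = 0, A_y = 2833 N, C_y = 566.7 N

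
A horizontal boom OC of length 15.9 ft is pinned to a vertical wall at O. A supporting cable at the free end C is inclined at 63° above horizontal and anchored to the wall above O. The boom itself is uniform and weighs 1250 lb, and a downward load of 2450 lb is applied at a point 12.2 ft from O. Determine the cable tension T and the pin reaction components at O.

T = 2811 lb, O_x = 1276 lb, O_y = 1195 lb

ΣM about O: T·sin63°·15.9 − 1250·7.95 − 2450·12.2 = 0 → T = 39827.5/(15.9·0.891007) = 2811.28 ≈ 2811 lb.
ΣF_x = 0: O_x − T·cos63° = 0 → O_x = 2811.28 × 0.45399 = 1276 lb.
ΣF_y = 0: O_y + T·sin63° − 1250 − 2450 = 0 → O_y = 3700 − 2811.28 × 0.891007 = 1195 lb.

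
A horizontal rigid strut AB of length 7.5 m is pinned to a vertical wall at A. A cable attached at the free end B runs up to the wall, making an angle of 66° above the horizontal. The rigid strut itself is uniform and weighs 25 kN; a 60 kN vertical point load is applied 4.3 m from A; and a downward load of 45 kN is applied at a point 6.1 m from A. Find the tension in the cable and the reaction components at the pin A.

T = 91.40 kN, A_x = 37.18 kN, A_y = 46.50 kN

ΣM about A: T·sin66°·7.5 − 25·3.75 − 60·4.3 − 45·6.1 = 0 → T = 626.25/(7.5·0.913545) = 91.4022 ≈ 91.40 kN.
ΣF_x = 0: A_x − T·cos66° = 0 → A_x = 91.4022 × 0.406737 = 37.18 kN.
ΣF_y = 0: A_y + T·sin66° − 25 − 60 − 45 = 0 → A_y = 130 − 91.4022 × 0.913545 = 46.50 kN.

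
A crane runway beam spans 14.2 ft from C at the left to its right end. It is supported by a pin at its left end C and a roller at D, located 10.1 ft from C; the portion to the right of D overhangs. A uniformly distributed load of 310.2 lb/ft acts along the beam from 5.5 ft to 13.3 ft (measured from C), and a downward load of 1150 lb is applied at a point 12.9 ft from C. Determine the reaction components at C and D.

C_x = 0, C_y = -151.1 lb, D_y = 3721 lb

Resultant of the distributed load: 310.2 × 7.8 = 2419.56 lb at 9.4 ft from C.
Taking moments about C: D_y·10.1 − (310.2·7.8)·9.4 − 1150·12.9 = 0 → D_y = 37578.864/10.1 = 3720.68 ≈ 3721 lb.
ΣF_y = 0: C_y + 3720.68 − 310.2·7.8 − 1150 = 0 → C_y = -151.1 lb.
ΣF_x = 0: no horizontal applied forces, so C_x = 0.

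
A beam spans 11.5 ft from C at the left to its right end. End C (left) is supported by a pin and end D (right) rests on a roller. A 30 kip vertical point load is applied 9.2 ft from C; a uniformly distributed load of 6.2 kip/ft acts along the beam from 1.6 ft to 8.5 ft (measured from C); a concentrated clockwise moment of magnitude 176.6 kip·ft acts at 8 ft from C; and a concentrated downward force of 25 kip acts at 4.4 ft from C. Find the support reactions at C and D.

C_x = 0, C_y = 30.07 kip, D_y = 67.71 kip

Resultant of the distributed load: 6.2 × 6.9 = 42.78 kip at 5.05 ft from C.
Moments about C: D_y·11.5 − 30·9.2 − (6.2·6.9)·5.05 − 176.6 − 25·4.4 = 0 → D_y = 778.639/11.5 = 67.7077 ≈ 67.71 kip.
ΣF_y = 0: C_y + 67.7077 − 30 − 6.2·6.9 − 25 = 0 → C_y = 30.07 kip.
ΣF_x = 0: no horizontal applied forces, so C_x = 0.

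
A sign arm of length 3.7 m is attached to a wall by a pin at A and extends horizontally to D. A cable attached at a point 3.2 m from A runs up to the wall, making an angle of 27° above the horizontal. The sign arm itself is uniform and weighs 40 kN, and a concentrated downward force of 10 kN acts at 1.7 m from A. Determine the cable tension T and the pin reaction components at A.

T = 62.64 kN, A_x = 55.81 kN, A_y = 21.56 kN

ΣM about A: T·sin27°·3.2 − 40·1.85 − 10·1.7 = 0 → T = 91/(3.2·0.45399) = 62.639 ≈ 62.64 kN.
ΣF_x = 0: A_x − T·cos27° = 0 → A_x = 62.639 × 0.891007 = 55.81 kN.
ΣF_y = 0: A_y + T·sin27° − 40 − 10 = 0 → A_y = 50 − 62.639 × 0.45399 = 21.56 kN.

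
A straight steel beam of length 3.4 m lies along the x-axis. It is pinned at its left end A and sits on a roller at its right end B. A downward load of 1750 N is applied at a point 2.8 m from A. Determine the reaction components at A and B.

A_x = 0, A_y = 308.8 N, B_y = 1441 N

ΣM about A: B_y·3.4 − 1750·2.8 = 0 → B_y = 4900/3.4 = 1441.18 ≈ 1441 N.
ΣF_y = 0: A_y + 1441.18 − 1750 = 0 → A_y = 308.8 N.
ΣF_x = 0: no horizontal applied forces, so A_x = 0.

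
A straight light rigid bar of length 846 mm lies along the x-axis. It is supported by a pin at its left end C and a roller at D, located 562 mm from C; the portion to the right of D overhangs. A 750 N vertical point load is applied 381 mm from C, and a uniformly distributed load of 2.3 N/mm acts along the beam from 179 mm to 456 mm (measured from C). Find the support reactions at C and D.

C_x = 0, C_y = 518.7 N, D_y = 868.4 N

Resultant of the distributed load: 2.3 × 277 = 637.1 N at 317.5 mm from C.
ΣM about C: D_y·562 − 750·381 − (2.3·277)·317.5 = 0 → D_y = 488029.25/562 = 868.379 ≈ 868.4 N.
ΣF_y = 0: C_y + 868.379 − 750 − 2.3·277 = 0 → C_y = 518.7 N.
ΣF_x = 0: no horizontal applied forces, so C_x = 0.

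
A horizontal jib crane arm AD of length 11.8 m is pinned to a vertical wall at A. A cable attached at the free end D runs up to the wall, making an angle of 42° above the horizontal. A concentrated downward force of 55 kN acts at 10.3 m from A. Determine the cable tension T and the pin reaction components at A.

ΣM about A: T·sin42°·11.8 − 55·10.3 = 0 → T = 566.5/(11.8·0.669131) = 71.7475 ≈ 71.75 kN.
ΣF_x = 0: A_x − T·cos42° = 0 → A_x = 71.7475 × 0.743145 = 53.32 kN.
ΣF_y = 0: A_y + T·sin42° − 55 = 0 → A_y = 55 − 71.7475 × 0.669131 = 6.992 kN.

T = 71.75 kN, A_x = 53.32 kN, A_y = 6.992 kN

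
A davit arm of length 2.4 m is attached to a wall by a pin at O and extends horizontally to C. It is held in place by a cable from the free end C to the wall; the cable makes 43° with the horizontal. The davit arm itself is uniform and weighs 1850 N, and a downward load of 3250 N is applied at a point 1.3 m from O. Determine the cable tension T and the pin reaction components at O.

T = 3938 N, O_x = 2880 N, O_y = 2415 N

ΣM about O: T·sin43°·2.4 − 1850·1.2 − 3250·1.3 = 0 → T = 6445/(2.4·0.681998) = 3937.57 ≈ 3938 N.
ΣF_x = 0: O_x − T·cos43° = 0 → O_x = 3937.57 × 0.731354 = 2880 N.
ΣF_y = 0: O_y + T·sin43° − 1850 − 3250 = 0 → O_y = 5100 − 3937.57 × 0.681998 = 2415 N.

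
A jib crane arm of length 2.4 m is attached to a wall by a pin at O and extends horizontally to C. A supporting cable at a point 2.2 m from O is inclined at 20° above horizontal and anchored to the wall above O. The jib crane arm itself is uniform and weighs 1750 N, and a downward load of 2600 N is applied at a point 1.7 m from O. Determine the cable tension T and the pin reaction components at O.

ΣM about O: T·sin20°·2.2 − 1750·1.2 − 2600·1.7 = 0 → T = 6520/(2.2·0.34202) = 8665.1 ≈ 8665 N.
ΣF_x = 0: O_x − T·cos20° = 0 → O_x = 8665.1 × 0.939693 = 8143 N.
ΣF_y = 0: O_y + T·sin20° − 1750 − 2600 = 0 → O_y = 4350 − 8665.1 × 0.34202 = 1386 N.

T = 8665 N, O_x = 8143 N, O_y = 1386 N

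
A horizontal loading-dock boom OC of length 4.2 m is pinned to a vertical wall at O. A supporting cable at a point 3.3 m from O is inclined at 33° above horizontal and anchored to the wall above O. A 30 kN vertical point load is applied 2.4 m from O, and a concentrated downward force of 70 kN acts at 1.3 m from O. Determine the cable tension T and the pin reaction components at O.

ΣM about O: T·sin33°·3.3 − 30·2.4 − 70·1.3 = 0 → T = 163/(3.3·0.544639) = 90.6912 ≈ 90.69 kN.
ΣF_x = 0: O_x − T·cos33° = 0 → O_x = 90.6912 × 0.838671 = 76.06 kN.
ΣF_y = 0: O_y + T·sin33° − 30 − 70 = 0 → O_y = 100 − 90.6912 × 0.544639 = 50.61 kN.

T = 90.69 kN, O_x = 76.06 kN, O_y = 50.61 kN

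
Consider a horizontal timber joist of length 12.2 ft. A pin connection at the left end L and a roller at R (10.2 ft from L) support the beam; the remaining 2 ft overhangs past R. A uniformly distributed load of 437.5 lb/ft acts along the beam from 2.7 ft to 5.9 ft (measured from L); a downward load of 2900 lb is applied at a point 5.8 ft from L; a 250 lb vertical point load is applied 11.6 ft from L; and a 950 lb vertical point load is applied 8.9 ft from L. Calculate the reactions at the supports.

L_x = 0, L_y = 2148 lb, R_y = 3352 lb

Resultant of the distributed load: 437.5 × 3.2 = 1400 lb at 4.3 ft from L.
Moments about L: R_y·10.2 − (437.5·3.2)·4.3 − 2900·5.8 − 250·11.6 − 950·8.9 = 0 → R_y = 34195/10.2 = 3352.45 ≈ 3352 lb.
ΣF_y = 0: L_y + 3352.45 − 437.5·3.2 − 2900 − 250 − 950 = 0 → L_y = 2148 lb.
ΣF_x = 0: no horizontal applied forces, so L_x = 0.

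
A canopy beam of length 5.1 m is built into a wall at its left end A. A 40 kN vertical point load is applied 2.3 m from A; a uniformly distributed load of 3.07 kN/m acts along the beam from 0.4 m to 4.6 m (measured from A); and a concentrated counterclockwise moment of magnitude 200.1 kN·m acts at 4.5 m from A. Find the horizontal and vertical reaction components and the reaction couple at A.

A_x = 0, A_y = 52.89 kN, M_A = -75.87 kN·m

Resultant of the distributed load: 3.07 × 4.2 = 12.894 kN at 2.5 m from A.
ΣF_x = 0: A_x = 0.
ΣF_y = 0: A_y − 40 − 3.07·4.2 = 0 → A_y = 52.89 kN.
ΣM about A: M_A − 40·2.3 − (3.07·4.2)·2.5 + 200.1 = 0 → M_A = -75.87 kN·m.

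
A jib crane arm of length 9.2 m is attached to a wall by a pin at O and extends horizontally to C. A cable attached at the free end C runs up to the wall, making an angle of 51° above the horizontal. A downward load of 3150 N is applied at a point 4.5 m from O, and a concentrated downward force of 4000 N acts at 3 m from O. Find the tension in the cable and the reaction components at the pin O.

T = 3661 N, O_x = 2304 N, O_y = 4305 N

ΣM about O: T·sin51°·9.2 − 3150·4.5 − 4000·3 = 0 → T = 26175/(9.2·0.777146) = 3660.97 ≈ 3661 N.
ΣF_x = 0: O_x − T·cos51° = 0 → O_x = 3660.97 × 0.62932 = 2304 N.
ΣF_y = 0: O_y + T·sin51° − 3150 − 4000 = 0 → O_y = 7150 − 3660.97 × 0.777146 = 4305 N.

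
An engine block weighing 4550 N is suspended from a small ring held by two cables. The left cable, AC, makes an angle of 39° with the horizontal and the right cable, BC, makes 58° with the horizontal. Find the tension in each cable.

T_AC = 2429 N, T_BC = 3563 N

ΣF_x = 0: −T_AC·cos39° + T_BC·cos58° = 0 → T_BC = 1.46654·T_AC.
ΣF_y = 0: T_AC·sin39° + T_BC·sin58° = 4550.
Substitute: T_AC·(0.62932 + 1.46654·0.848048) = 4550 → T_AC = 2429.24 ≈ 2429 N.
Then T_BC = 1.46654 × 2429.24 = 3563 N.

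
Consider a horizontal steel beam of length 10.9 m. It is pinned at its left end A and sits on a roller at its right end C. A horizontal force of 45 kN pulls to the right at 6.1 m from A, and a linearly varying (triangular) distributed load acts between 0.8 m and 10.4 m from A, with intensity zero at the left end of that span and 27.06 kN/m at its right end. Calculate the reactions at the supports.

A_x = -45.00 kN, A_y = 44.09 kN, C_y = 85.80 kN

Resultant of the triangular load: ½ × 27.06 × 9.6 = 129.888 kN, acting at 7.2 m from A (one-third of the span from the peak).
Moments about A: C_y·10.9 − (½·27.06·9.6)·7.2 = 0 → C_y = 935.1936/10.9 = 85.7976 ≈ 85.80 kN.
ΣF_y = 0: A_y + 85.7976 − ½·27.06·9.6 = 0 → A_y = 44.09 kN.
ΣF_x = 0: A_x + 45 = 0 → A_x = -45.00 kN.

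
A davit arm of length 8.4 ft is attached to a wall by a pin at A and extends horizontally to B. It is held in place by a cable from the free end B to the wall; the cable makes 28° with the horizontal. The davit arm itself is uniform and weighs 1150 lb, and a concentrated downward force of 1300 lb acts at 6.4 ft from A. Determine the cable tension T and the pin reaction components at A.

ΣM about A: T·sin28°·8.4 − 1150·4.2 − 1300·6.4 = 0 → T = 13150/(8.4·0.469472) = 3334.55 ≈ 3335 lb.
ΣF_x = 0: A_x − T·cos28° = 0 → A_x = 3334.55 × 0.882948 = 2944 lb.
ΣF_y = 0: A_y + T·sin28° − 1150 − 1300 = 0 → A_y = 2450 − 3334.55 × 0.469472 = 884.5 lb.

T = 3335 lb, A_x = 2944 lb, A_y = 884.5 lb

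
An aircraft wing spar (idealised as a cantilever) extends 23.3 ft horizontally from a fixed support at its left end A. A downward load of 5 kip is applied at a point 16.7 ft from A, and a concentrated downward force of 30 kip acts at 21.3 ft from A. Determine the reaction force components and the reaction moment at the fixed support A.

ΣF_x = 0: A_x = 0.
ΣF_y = 0: A_y − 5 − 30 = 0 → A_y = 35.00 kip.
ΣM about A: M_A − 5·16.7 − 30·21.3 = 0 → M_A = 722.5 kip·ft.

A_x = 0, A_y = 35.00 kip, M_A = 722.5 kip·ft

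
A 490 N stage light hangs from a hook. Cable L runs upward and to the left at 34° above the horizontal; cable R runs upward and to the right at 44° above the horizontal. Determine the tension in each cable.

T_L = 360.4 N, T_R = 415.3 N

ΣF_x = 0: −T_L·cos34° + T_R·cos44° = 0 → T_R = 1.1525·T_L.
ΣF_y = 0: T_L·sin34° + T_R·sin44° = 490.
Substitute: T_L·(0.559193 + 1.1525·0.694658) = 490 → T_L = 360.351 ≈ 360.4 N.
Then T_R = 1.1525 × 360.351 = 415.3 N.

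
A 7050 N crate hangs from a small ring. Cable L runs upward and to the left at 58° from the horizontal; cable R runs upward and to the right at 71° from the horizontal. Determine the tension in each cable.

T_L = 2953 N, T_R = 4807 N

ΣF_x = 0: −T_L·cos58° + T_R·cos71° = 0 → T_R = 1.62768·T_L.
ΣF_y = 0: T_L·sin58° + T_R·sin71° = 7050.
Substitute: T_L·(0.848048 + 1.62768·0.945519) = 7050 → T_L = 2953.44 ≈ 2953 N.
Then T_R = 1.62768 × 2953.44 = 4807 N.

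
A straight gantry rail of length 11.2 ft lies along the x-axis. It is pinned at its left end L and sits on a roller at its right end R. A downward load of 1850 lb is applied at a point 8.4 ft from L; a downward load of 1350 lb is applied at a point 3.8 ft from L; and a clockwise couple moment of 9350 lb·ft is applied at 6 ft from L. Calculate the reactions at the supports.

Taking moments about L: R_y·11.2 − 1850·8.4 − 1350·3.8 − 9350 = 0 → R_y = 30020/11.2 = 2680.36 ≈ 2680 lb.
ΣF_y = 0: L_y + 2680.36 − 1850 − 1350 = 0 → L_y = 519.6 lb.
ΣF_x = 0: no horizontal applied forces, so L_x = 0.

L_x = 0, L_y = 519.6 lb, R_y = 2680 lb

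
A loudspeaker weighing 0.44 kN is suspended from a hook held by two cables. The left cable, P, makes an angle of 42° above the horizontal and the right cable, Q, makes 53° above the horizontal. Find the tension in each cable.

ΣF_x = 0: −T_P·cos42° + T_Q·cos53° = 0 → T_Q = 1.23484·T_P.
ΣF_y = 0: T_P·sin42° + T_Q·sin53° = 0.44.
Substitute: T_P·(0.669131 + 1.23484·0.798636) = 0.44 → T_P = 0.26581 ≈ 0.2658 kN.
Then T_Q = 1.23484 × 0.26581 = 0.3282 kN.

T_P = 0.2658 kN, T_Q = 0.3282 kN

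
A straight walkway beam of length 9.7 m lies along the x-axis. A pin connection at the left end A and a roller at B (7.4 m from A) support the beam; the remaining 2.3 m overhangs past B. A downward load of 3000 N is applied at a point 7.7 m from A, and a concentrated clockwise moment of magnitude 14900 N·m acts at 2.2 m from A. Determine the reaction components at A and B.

A_x = 0, A_y = -2135 N, B_y = 5135 N

Moments about A: B_y·7.4 − 3000·7.7 − 14900 = 0 → B_y = 38000/7.4 = 5135.14 ≈ 5135 N.
ΣF_y = 0: A_y + 5135.14 − 3000 = 0 → A_y = -2135 N.
ΣF_x = 0: no horizontal applied forces, so A_x = 0.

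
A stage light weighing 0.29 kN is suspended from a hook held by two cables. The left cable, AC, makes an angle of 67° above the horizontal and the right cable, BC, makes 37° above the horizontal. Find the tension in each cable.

ΣF_x = 0: −T_AC·cos67° + T_BC·cos37° = 0 → T_BC = 0.489248·T_AC.
ΣF_y = 0: T_AC·sin67° + T_BC·sin37° = 0.29.
Substitute: T_AC·(0.920505 + 0.489248·0.601815) = 0.29 → T_AC = 0.238695 ≈ 0.2387 kN.
Then T_BC = 0.489248 × 0.238695 = 0.1168 kN.

T_AC = 0.2387 kN, T_BC = 0.1168 kN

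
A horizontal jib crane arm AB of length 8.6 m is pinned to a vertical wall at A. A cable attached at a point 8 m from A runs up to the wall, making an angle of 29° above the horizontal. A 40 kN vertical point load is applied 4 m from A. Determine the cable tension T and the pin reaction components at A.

T = 41.25 kN, A_x = 36.08 kN, A_y = 20.00 kN

ΣM about A: T·sin29°·8 − 40·4 = 0 → T = 160/(8·0.48481) = 41.2533 ≈ 41.25 kN.
ΣF_x = 0: A_x − T·cos29° = 0 → A_x = 41.2533 × 0.87462 = 36.08 kN.
ΣF_y = 0: A_y + T·sin29° − 40 = 0 → A_y = 40 − 41.2533 × 0.48481 = 20.00 kN.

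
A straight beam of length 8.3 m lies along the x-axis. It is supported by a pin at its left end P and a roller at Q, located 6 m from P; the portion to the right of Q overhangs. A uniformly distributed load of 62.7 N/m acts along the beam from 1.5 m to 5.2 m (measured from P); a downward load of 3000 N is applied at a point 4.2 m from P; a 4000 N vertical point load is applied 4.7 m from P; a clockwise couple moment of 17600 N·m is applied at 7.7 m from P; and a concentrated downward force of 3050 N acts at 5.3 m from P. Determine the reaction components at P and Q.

Resultant of the distributed load: 62.7 × 3.7 = 231.99 N at 3.35 m from P.
ΣM about P: Q_y·6 − (62.7·3.7)·3.35 − 3000·4.2 − 4000·4.7 − 17600 − 3050·5.3 = 0 → Q_y = 65942.1665/6 = 10990.4 ≈ 10990 N.
ΣF_y = 0: P_y + 10990.4 − 62.7·3.7 − 3000 − 4000 − 3050 = 0 → P_y = -708.4 N.
ΣF_x = 0: no horizontal applied forces, so P_x = 0.

P_x = 0, P_y = -708.4 N, Q_y = 10990 N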